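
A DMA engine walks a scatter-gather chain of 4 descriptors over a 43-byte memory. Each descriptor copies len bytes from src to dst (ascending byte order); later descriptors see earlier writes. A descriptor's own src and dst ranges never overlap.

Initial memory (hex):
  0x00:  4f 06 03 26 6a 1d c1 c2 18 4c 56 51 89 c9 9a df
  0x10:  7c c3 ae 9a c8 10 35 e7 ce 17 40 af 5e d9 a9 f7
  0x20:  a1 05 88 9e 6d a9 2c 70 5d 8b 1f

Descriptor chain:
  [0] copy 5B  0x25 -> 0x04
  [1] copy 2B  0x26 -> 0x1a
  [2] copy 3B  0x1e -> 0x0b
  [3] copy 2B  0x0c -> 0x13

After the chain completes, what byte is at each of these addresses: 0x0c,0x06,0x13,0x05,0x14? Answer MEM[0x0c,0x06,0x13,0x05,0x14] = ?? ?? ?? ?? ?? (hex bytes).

[0] 0x25->0x04 len=5 : a9 2c 70 5d 8b
[1] 0x26->0x1a len=2 : 2c 70
[2] 0x1e->0x0b len=3 : a9 f7 a1
[3] 0x0c->0x13 len=2 : f7 a1
query mem[0x0c]=0xf7, mem[0x06]=0x70, mem[0x13]=0xf7, mem[0x05]=0x2c, mem[0x14]=0xa1

MEM[0x0c,0x06,0x13,0x05,0x14] = f7 70 f7 2c a1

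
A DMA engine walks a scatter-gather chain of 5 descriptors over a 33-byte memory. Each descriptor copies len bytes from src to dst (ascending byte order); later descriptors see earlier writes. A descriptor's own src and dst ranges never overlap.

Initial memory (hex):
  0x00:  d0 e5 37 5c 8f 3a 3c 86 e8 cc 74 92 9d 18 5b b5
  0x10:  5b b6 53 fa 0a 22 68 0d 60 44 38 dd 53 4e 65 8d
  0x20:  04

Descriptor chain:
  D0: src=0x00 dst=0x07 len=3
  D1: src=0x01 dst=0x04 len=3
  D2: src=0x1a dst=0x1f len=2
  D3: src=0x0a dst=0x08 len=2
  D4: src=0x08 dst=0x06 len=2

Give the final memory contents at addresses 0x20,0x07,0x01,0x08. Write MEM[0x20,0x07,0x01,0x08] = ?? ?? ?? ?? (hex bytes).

MEM[0x20,0x07,0x01,0x08] = dd 92 e5 74

  after D0: wrote 3B at 0x07 = d0e537
  after D1: wrote 3B at 0x04 = e5375c
  after D2: wrote 2B at 0x1f = 38dd
  after D3: wrote 2B at 0x08 = 7492
  after D4: wrote 2B at 0x06 = 7492
query mem[0x20]=0xdd, mem[0x07]=0x92, mem[0x01]=0xe5, mem[0x08]=0x74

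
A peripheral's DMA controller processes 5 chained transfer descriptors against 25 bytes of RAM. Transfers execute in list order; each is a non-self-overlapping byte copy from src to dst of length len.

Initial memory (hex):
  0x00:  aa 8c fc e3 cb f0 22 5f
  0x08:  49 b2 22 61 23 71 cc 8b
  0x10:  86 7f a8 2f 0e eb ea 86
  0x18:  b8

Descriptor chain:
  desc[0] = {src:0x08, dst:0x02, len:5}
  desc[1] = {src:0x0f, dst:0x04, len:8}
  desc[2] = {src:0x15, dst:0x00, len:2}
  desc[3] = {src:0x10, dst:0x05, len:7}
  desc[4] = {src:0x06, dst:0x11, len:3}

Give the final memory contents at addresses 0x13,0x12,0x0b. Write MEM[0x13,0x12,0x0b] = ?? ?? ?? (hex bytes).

#0 dst[0x02+5] := {0x49,0xb2,0x22,0x61,0x23}
#1 dst[0x04+8] := {0x8b,0x86,0x7f,0xa8,0x2f,0x0e,0xeb,0xea}
#2 dst[0x00+2] := {0xeb,0xea}
#3 dst[0x05+7] := {0x86,0x7f,0xa8,0x2f,0x0e,0xeb,0xea}
#4 dst[0x11+3] := {0x7f,0xa8,0x2f}
query mem[0x13]=0x2f, mem[0x12]=0xa8, mem[0x0b]=0xea

MEM[0x13,0x12,0x0b] = 2f a8 ea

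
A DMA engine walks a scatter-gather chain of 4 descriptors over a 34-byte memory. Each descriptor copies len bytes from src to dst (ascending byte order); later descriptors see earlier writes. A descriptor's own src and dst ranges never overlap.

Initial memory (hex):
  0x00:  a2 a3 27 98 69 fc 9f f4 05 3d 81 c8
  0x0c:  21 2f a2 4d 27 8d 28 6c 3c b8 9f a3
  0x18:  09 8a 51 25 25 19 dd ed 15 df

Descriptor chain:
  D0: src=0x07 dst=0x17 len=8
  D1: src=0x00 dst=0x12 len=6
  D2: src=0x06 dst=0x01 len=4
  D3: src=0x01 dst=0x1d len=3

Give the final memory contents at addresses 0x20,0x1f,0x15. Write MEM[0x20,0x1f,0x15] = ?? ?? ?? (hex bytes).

MEM[0x20,0x1f,0x15] = 15 05 98

#0 dst[0x17+8] := {0xf4,0x05,0x3d,0x81,0xc8,0x21,0x2f,0xa2}
#1 dst[0x12+6] := {0xa2,0xa3,0x27,0x98,0x69,0xfc}
#2 dst[0x01+4] := {0x9f,0xf4,0x05,0x3d}
#3 dst[0x1d+3] := {0x9f,0xf4,0x05}
query mem[0x20]=0x15, mem[0x1f]=0x05, mem[0x15]=0x98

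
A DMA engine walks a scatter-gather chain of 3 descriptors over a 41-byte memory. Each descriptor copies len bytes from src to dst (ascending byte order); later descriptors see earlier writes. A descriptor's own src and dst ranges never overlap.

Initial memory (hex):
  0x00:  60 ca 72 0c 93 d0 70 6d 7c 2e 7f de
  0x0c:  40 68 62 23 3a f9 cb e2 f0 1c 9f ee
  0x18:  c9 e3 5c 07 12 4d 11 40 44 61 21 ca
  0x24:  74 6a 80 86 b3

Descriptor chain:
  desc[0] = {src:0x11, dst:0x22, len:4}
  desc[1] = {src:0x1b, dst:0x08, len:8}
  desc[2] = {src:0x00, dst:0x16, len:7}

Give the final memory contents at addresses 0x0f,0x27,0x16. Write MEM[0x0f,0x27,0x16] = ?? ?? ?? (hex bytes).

#0 dst[0x22+4] := {0xf9,0xcb,0xe2,0xf0}
#1 dst[0x08+8] := {0x07,0x12,0x4d,0x11,0x40,0x44,0x61,0xf9}
#2 dst[0x16+7] := {0x60,0xca,0x72,0x0c,0x93,0xd0,0x70}
query mem[0x0f]=0xf9, mem[0x27]=0x86, mem[0x16]=0x60

MEM[0x0f,0x27,0x16] = f9 86 60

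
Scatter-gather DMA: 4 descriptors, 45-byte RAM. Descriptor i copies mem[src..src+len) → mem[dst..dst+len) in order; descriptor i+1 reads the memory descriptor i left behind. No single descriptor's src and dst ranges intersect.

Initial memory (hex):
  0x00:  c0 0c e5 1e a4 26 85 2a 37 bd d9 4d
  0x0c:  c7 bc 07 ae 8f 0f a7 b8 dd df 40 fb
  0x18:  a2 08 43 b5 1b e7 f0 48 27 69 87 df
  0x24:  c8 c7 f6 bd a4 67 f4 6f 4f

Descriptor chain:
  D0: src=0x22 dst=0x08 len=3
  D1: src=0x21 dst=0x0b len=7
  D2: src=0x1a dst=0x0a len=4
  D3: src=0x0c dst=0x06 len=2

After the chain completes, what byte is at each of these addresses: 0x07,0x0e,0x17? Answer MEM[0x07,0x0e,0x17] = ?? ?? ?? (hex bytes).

#0 dst[0x08+3] := {0x87,0xdf,0xc8}
#1 dst[0x0b+7] := {0x69,0x87,0xdf,0xc8,0xc7,0xf6,0xbd}
#2 dst[0x0a+4] := {0x43,0xb5,0x1b,0xe7}
#3 dst[0x06+2] := {0x1b,0xe7}
query mem[0x07]=0xe7, mem[0x0e]=0xc8, mem[0x17]=0xfb

MEM[0x07,0x0e,0x17] = e7 c8 fb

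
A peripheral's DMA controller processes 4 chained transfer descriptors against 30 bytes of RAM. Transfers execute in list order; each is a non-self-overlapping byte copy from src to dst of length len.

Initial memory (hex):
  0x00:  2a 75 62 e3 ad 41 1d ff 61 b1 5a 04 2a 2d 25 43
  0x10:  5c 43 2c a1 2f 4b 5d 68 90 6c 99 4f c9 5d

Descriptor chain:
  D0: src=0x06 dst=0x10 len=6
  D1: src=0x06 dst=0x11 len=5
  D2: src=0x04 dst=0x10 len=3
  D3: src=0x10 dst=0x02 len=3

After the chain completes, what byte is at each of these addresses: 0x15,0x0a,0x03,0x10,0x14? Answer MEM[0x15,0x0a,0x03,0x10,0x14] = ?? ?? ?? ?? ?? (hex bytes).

MEM[0x15,0x0a,0x03,0x10,0x14] = 5a 5a 41 ad b1

  after D0: wrote 6B at 0x10 = 1dff61b15a04
  after D1: wrote 5B at 0x11 = 1dff61b15a
  after D2: wrote 3B at 0x10 = ad411d
  after D3: wrote 3B at 0x02 = ad411d
query mem[0x15]=0x5a, mem[0x0a]=0x5a, mem[0x03]=0x41, mem[0x10]=0xad, mem[0x14]=0xb1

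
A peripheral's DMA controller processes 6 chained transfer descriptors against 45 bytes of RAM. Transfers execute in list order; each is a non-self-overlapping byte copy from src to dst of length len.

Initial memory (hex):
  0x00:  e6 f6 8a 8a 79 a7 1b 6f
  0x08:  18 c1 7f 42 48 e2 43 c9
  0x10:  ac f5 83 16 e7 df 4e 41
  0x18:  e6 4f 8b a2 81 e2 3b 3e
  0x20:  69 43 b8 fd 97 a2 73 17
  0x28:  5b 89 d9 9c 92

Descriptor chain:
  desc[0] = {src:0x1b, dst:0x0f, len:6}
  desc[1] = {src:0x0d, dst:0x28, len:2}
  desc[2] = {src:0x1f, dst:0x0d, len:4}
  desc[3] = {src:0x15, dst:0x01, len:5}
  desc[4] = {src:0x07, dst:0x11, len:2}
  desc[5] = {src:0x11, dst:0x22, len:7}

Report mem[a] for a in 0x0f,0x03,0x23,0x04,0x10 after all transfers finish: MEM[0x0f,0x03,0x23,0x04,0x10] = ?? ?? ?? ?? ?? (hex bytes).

MEM[0x0f,0x03,0x23,0x04,0x10] = 43 41 18 e6 b8

[0] 0x1b->0x0f len=6 : a2 81 e2 3b 3e 69
[1] 0x0d->0x28 len=2 : e2 43
[2] 0x1f->0x0d len=4 : 3e 69 43 b8
[3] 0x15->0x01 len=5 : df 4e 41 e6 4f
[4] 0x07->0x11 len=2 : 6f 18
[5] 0x11->0x22 len=7 : 6f 18 3e 69 df 4e 41
query mem[0x0f]=0x43, mem[0x03]=0x41, mem[0x23]=0x18, mem[0x04]=0xe6, mem[0x10]=0xb8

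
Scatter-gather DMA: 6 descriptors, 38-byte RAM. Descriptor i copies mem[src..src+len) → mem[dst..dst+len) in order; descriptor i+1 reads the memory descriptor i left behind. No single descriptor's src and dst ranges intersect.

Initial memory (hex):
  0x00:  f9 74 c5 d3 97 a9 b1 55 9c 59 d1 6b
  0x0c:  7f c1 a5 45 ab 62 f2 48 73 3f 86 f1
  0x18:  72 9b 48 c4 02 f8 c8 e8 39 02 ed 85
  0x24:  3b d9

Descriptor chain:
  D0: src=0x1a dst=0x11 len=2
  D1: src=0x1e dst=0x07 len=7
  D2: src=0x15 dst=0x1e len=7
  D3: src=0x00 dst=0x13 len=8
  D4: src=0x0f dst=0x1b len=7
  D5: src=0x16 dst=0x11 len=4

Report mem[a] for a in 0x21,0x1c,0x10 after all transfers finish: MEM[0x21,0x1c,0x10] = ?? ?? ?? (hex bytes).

D0: mem[0x11..0x12] <- [48 c4]
D1: mem[0x07..0x0d] <- [c8 e8 39 02 ed 85 3b]
D2: mem[0x1e..0x24] <- [3f 86 f1 72 9b 48 c4]
D3: mem[0x13..0x1a] <- [f9 74 c5 d3 97 a9 b1 c8]
D4: mem[0x1b..0x21] <- [45 ab 48 c4 f9 74 c5]
D5: mem[0x11..0x14] <- [d3 97 a9 b1]
query mem[0x21]=0xc5, mem[0x1c]=0xab, mem[0x10]=0xab

MEM[0x21,0x1c,0x10] = c5 ab ab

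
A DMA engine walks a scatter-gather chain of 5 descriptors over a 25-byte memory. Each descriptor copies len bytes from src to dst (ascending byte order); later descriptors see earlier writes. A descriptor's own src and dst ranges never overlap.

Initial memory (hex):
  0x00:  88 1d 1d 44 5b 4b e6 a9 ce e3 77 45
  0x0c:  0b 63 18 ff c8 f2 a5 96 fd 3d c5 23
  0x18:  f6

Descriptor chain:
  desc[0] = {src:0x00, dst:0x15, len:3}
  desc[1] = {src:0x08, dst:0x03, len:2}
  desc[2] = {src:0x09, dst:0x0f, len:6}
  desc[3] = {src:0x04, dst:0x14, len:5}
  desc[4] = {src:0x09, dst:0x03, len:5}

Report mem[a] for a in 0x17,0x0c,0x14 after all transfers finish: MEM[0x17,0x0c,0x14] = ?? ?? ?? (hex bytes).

  after D0: wrote 3B at 0x15 = 881d1d
  after D1: wrote 2B at 0x03 = cee3
  after D2: wrote 6B at 0x0f = e377450b6318
  after D3: wrote 5B at 0x14 = e34be6a9ce
  after D4: wrote 5B at 0x03 = e377450b63
query mem[0x17]=0xa9, mem[0x0c]=0x0b, mem[0x14]=0xe3

MEM[0x17,0x0c,0x14] = a9 0b e3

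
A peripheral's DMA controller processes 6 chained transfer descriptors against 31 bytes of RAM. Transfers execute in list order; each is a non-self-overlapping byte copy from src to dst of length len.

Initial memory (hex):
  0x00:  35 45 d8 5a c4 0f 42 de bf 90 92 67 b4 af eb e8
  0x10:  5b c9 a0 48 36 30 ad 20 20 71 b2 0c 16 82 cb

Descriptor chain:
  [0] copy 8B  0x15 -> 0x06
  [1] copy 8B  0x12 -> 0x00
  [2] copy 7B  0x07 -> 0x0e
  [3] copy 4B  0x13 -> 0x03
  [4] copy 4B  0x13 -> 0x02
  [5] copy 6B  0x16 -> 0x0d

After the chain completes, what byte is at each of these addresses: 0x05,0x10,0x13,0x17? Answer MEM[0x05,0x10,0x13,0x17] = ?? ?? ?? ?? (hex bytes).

#0 dst[0x06+8] := {0x30,0xad,0x20,0x20,0x71,0xb2,0x0c,0x16}
#1 dst[0x00+8] := {0xa0,0x48,0x36,0x30,0xad,0x20,0x20,0x71}
#2 dst[0x0e+7] := {0x71,0x20,0x20,0x71,0xb2,0x0c,0x16}
#3 dst[0x03+4] := {0x0c,0x16,0x30,0xad}
#4 dst[0x02+4] := {0x0c,0x16,0x30,0xad}
#5 dst[0x0d+6] := {0xad,0x20,0x20,0x71,0xb2,0x0c}
query mem[0x05]=0xad, mem[0x10]=0x71, mem[0x13]=0x0c, mem[0x17]=0x20

MEM[0x05,0x10,0x13,0x17] = ad 71 0c 20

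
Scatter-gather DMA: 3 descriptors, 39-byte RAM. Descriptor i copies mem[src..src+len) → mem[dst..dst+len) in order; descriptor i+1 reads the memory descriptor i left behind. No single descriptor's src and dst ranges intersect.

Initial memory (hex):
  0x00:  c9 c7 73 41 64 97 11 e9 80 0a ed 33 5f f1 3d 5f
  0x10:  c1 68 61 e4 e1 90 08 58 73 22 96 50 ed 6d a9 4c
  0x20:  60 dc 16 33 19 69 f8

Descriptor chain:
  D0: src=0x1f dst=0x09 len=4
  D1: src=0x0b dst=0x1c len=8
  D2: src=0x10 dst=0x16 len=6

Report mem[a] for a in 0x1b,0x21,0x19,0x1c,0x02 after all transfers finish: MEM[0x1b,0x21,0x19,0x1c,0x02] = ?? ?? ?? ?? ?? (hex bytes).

[0] 0x1f->0x09 len=4 : 4c 60 dc 16
[1] 0x0b->0x1c len=8 : dc 16 f1 3d 5f c1 68 61
[2] 0x10->0x16 len=6 : c1 68 61 e4 e1 90
query mem[0x1b]=0x90, mem[0x21]=0xc1, mem[0x19]=0xe4, mem[0x1c]=0xdc, mem[0x02]=0x73

MEM[0x1b,0x21,0x19,0x1c,0x02] = 90 c1 e4 dc 73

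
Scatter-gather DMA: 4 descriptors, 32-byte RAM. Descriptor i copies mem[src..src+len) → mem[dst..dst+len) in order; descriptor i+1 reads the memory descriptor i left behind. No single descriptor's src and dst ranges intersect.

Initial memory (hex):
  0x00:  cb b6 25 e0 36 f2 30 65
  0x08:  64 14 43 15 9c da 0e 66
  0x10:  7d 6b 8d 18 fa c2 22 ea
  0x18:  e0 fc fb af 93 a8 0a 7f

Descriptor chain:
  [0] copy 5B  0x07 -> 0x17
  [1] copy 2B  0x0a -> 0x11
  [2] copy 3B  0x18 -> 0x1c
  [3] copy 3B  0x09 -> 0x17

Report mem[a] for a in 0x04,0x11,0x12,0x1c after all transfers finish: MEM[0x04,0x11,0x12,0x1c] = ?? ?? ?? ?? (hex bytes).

#0 dst[0x17+5] := {0x65,0x64,0x14,0x43,0x15}
#1 dst[0x11+2] := {0x43,0x15}
#2 dst[0x1c+3] := {0x64,0x14,0x43}
#3 dst[0x17+3] := {0x14,0x43,0x15}
query mem[0x04]=0x36, mem[0x11]=0x43, mem[0x12]=0x15, mem[0x1c]=0x64

MEM[0x04,0x11,0x12,0x1c] = 36 43 15 64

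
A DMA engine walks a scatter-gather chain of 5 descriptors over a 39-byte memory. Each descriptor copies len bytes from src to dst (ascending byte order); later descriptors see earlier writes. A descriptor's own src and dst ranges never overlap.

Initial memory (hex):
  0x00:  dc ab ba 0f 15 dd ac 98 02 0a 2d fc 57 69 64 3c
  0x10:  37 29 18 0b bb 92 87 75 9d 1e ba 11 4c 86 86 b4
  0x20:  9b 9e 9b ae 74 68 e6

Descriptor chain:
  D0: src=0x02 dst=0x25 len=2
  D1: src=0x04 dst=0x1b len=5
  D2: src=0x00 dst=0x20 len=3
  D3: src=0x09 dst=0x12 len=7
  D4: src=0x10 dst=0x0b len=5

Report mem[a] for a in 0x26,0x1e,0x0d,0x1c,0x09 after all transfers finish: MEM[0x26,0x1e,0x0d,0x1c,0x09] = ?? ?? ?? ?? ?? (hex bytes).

MEM[0x26,0x1e,0x0d,0x1c,0x09] = 0f 98 0a dd 0a

#0 dst[0x25+2] := {0xba,0x0f}
#1 dst[0x1b+5] := {0x15,0xdd,0xac,0x98,0x02}
#2 dst[0x20+3] := {0xdc,0xab,0xba}
#3 dst[0x12+7] := {0x0a,0x2d,0xfc,0x57,0x69,0x64,0x3c}
#4 dst[0x0b+5] := {0x37,0x29,0x0a,0x2d,0xfc}
query mem[0x26]=0x0f, mem[0x1e]=0x98, mem[0x0d]=0x0a, mem[0x1c]=0xdd, mem[0x09]=0x0a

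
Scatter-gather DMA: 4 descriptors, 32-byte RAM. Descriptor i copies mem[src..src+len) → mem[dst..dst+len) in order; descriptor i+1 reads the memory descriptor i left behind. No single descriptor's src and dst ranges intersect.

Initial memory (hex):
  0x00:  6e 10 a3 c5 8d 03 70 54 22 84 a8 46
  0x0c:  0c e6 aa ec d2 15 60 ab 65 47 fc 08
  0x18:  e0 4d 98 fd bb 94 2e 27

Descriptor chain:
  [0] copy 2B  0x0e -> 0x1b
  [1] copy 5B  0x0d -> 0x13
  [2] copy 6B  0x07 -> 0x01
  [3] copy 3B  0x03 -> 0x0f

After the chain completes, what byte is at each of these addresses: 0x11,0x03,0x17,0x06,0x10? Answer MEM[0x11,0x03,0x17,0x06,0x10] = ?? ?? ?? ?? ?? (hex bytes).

#0 dst[0x1b+2] := {0xaa,0xec}
#1 dst[0x13+5] := {0xe6,0xaa,0xec,0xd2,0x15}
#2 dst[0x01+6] := {0x54,0x22,0x84,0xa8,0x46,0x0c}
#3 dst[0x0f+3] := {0x84,0xa8,0x46}
query mem[0x11]=0x46, mem[0x03]=0x84, mem[0x17]=0x15, mem[0x06]=0x0c, mem[0x10]=0xa8

MEM[0x11,0x03,0x17,0x06,0x10] = 46 84 15 0c a8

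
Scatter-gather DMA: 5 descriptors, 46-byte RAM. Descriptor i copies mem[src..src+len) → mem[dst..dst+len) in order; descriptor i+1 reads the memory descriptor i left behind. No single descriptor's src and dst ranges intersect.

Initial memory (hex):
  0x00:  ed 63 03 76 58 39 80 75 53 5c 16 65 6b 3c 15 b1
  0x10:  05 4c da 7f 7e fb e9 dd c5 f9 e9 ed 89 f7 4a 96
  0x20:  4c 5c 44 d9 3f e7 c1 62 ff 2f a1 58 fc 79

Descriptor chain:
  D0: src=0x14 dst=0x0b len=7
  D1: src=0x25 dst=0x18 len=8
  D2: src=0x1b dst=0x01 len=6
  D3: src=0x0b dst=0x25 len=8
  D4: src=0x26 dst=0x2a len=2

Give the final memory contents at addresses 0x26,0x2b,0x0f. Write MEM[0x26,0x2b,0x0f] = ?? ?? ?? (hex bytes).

[0] 0x14->0x0b len=7 : 7e fb e9 dd c5 f9 e9
[1] 0x25->0x18 len=8 : e7 c1 62 ff 2f a1 58 fc
[2] 0x1b->0x01 len=6 : ff 2f a1 58 fc 4c
[3] 0x0b->0x25 len=8 : 7e fb e9 dd c5 f9 e9 da
[4] 0x26->0x2a len=2 : fb e9
query mem[0x26]=0xfb, mem[0x2b]=0xe9, mem[0x0f]=0xc5

MEM[0x26,0x2b,0x0f] = fb e9 c5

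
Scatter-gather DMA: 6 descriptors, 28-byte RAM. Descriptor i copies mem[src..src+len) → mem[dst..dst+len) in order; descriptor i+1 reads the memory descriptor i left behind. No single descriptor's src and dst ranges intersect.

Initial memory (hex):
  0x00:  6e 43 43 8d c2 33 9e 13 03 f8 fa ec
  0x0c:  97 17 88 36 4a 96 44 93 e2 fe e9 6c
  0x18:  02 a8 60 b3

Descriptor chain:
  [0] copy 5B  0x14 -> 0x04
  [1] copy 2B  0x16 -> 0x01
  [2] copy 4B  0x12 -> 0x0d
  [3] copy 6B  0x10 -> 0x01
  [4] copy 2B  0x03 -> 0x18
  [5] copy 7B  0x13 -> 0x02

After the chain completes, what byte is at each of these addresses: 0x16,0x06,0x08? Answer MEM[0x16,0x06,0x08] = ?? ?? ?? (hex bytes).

MEM[0x16,0x06,0x08] = e9 6c 93

#0 dst[0x04+5] := {0xe2,0xfe,0xe9,0x6c,0x02}
#1 dst[0x01+2] := {0xe9,0x6c}
#2 dst[0x0d+4] := {0x44,0x93,0xe2,0xfe}
#3 dst[0x01+6] := {0xfe,0x96,0x44,0x93,0xe2,0xfe}
#4 dst[0x18+2] := {0x44,0x93}
#5 dst[0x02+7] := {0x93,0xe2,0xfe,0xe9,0x6c,0x44,0x93}
query mem[0x16]=0xe9, mem[0x06]=0x6c, mem[0x08]=0x93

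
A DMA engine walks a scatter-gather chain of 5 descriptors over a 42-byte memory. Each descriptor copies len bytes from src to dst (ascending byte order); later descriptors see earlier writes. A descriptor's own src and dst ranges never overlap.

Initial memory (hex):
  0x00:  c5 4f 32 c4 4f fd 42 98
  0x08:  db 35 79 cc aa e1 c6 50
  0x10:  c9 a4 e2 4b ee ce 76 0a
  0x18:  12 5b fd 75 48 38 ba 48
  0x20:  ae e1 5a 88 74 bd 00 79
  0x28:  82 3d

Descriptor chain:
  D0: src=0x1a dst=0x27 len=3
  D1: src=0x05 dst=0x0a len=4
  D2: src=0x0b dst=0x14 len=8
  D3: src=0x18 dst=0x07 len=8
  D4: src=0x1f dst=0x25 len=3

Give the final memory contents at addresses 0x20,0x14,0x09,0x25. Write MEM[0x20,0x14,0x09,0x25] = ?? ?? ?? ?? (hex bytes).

MEM[0x20,0x14,0x09,0x25] = ae 42 a4 48

[0] 0x1a->0x27 len=3 : fd 75 48
[1] 0x05->0x0a len=4 : fd 42 98 db
[2] 0x0b->0x14 len=8 : 42 98 db c6 50 c9 a4 e2
[3] 0x18->0x07 len=8 : 50 c9 a4 e2 48 38 ba 48
[4] 0x1f->0x25 len=3 : 48 ae e1
query mem[0x20]=0xae, mem[0x14]=0x42, mem[0x09]=0xa4, mem[0x25]=0x48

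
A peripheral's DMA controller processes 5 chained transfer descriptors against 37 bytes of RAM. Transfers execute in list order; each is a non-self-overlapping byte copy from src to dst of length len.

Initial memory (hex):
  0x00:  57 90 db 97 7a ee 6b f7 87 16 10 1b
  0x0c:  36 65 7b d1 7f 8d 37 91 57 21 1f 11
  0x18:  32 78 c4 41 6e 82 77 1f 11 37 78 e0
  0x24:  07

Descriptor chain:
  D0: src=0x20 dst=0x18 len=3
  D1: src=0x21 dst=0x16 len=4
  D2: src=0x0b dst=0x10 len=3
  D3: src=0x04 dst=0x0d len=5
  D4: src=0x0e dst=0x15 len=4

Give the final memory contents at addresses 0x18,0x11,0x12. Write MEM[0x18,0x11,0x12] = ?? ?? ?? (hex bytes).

MEM[0x18,0x11,0x12] = 87 87 65

  after D0: wrote 3B at 0x18 = 113778
  after D1: wrote 4B at 0x16 = 3778e007
  after D2: wrote 3B at 0x10 = 1b3665
  after D3: wrote 5B at 0x0d = 7aee6bf787
  after D4: wrote 4B at 0x15 = ee6bf787
query mem[0x18]=0x87, mem[0x11]=0x87, mem[0x12]=0x65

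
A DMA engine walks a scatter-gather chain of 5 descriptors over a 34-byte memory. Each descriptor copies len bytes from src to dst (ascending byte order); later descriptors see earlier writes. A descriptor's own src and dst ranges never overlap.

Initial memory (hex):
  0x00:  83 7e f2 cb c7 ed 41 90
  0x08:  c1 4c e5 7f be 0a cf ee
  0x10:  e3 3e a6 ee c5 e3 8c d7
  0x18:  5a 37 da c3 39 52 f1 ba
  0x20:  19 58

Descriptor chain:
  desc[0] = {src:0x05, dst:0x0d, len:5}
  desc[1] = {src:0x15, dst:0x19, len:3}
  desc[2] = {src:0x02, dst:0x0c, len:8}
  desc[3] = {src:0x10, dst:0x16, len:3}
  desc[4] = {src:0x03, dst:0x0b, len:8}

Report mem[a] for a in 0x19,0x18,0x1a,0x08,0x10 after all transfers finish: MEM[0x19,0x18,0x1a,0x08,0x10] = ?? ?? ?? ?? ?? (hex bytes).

#0 dst[0x0d+5] := {0xed,0x41,0x90,0xc1,0x4c}
#1 dst[0x19+3] := {0xe3,0x8c,0xd7}
#2 dst[0x0c+8] := {0xf2,0xcb,0xc7,0xed,0x41,0x90,0xc1,0x4c}
#3 dst[0x16+3] := {0x41,0x90,0xc1}
#4 dst[0x0b+8] := {0xcb,0xc7,0xed,0x41,0x90,0xc1,0x4c,0xe5}
query mem[0x19]=0xe3, mem[0x18]=0xc1, mem[0x1a]=0x8c, mem[0x08]=0xc1, mem[0x10]=0xc1

MEM[0x19,0x18,0x1a,0x08,0x10] = e3 c1 8c c1 c1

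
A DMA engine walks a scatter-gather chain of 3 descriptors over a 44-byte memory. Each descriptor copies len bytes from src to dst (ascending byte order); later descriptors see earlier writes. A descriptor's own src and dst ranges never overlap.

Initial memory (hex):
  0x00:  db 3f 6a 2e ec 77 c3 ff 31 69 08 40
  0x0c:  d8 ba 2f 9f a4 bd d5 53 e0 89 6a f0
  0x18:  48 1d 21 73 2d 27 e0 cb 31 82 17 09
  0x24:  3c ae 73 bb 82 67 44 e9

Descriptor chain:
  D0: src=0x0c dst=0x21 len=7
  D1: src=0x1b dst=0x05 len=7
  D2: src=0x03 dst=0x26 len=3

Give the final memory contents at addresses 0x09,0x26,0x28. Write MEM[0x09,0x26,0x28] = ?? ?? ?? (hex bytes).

#0 dst[0x21+7] := {0xd8,0xba,0x2f,0x9f,0xa4,0xbd,0xd5}
#1 dst[0x05+7] := {0x73,0x2d,0x27,0xe0,0xcb,0x31,0xd8}
#2 dst[0x26+3] := {0x2e,0xec,0x73}
query mem[0x09]=0xcb, mem[0x26]=0x2e, mem[0x28]=0x73

MEM[0x09,0x26,0x28] = cb 2e 73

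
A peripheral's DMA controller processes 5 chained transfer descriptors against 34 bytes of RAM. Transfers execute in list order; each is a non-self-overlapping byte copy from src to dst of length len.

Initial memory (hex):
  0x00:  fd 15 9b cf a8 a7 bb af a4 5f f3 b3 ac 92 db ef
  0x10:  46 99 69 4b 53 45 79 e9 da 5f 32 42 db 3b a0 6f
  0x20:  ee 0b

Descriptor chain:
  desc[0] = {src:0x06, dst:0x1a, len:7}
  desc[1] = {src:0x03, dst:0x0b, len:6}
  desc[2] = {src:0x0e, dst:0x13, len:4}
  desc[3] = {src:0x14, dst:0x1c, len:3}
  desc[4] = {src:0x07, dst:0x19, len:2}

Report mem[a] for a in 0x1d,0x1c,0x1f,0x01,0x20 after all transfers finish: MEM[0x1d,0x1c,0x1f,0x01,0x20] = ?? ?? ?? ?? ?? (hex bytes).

[0] 0x06->0x1a len=7 : bb af a4 5f f3 b3 ac
[1] 0x03->0x0b len=6 : cf a8 a7 bb af a4
[2] 0x0e->0x13 len=4 : bb af a4 99
[3] 0x14->0x1c len=3 : af a4 99
[4] 0x07->0x19 len=2 : af a4
query mem[0x1d]=0xa4, mem[0x1c]=0xaf, mem[0x1f]=0xb3, mem[0x01]=0x15, mem[0x20]=0xac

MEM[0x1d,0x1c,0x1f,0x01,0x20] = a4 af b3 15 ac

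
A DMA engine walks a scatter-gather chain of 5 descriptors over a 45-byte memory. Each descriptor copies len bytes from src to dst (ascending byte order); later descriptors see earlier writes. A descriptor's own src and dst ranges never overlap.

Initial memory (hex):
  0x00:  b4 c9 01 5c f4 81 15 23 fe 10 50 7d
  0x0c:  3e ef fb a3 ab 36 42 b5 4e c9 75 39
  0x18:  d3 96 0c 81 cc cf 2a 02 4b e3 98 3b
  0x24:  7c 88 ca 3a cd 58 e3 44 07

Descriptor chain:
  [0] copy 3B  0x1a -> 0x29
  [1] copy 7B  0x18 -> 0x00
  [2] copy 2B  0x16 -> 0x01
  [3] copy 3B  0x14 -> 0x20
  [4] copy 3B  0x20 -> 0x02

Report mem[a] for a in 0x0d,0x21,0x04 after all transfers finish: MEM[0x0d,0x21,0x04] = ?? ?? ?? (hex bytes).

MEM[0x0d,0x21,0x04] = ef c9 75

[0] 0x1a->0x29 len=3 : 0c 81 cc
[1] 0x18->0x00 len=7 : d3 96 0c 81 cc cf 2a
[2] 0x16->0x01 len=2 : 75 39
[3] 0x14->0x20 len=3 : 4e c9 75
[4] 0x20->0x02 len=3 : 4e c9 75
query mem[0x0d]=0xef, mem[0x21]=0xc9, mem[0x04]=0x75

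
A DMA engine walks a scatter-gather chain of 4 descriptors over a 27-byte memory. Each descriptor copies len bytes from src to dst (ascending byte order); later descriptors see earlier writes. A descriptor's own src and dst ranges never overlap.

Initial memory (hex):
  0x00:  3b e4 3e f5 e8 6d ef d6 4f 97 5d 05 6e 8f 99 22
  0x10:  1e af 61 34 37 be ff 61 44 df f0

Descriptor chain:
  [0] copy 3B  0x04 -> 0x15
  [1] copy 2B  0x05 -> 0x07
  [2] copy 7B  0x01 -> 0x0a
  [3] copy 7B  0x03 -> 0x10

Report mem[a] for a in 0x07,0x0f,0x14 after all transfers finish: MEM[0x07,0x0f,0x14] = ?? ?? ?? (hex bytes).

MEM[0x07,0x0f,0x14] = 6d ef 6d

  after D0: wrote 3B at 0x15 = e86def
  after D1: wrote 2B at 0x07 = 6def
  after D2: wrote 7B at 0x0a = e43ef5e86def6d
  after D3: wrote 7B at 0x10 = f5e86def6def97
query mem[0x07]=0x6d, mem[0x0f]=0xef, mem[0x14]=0x6d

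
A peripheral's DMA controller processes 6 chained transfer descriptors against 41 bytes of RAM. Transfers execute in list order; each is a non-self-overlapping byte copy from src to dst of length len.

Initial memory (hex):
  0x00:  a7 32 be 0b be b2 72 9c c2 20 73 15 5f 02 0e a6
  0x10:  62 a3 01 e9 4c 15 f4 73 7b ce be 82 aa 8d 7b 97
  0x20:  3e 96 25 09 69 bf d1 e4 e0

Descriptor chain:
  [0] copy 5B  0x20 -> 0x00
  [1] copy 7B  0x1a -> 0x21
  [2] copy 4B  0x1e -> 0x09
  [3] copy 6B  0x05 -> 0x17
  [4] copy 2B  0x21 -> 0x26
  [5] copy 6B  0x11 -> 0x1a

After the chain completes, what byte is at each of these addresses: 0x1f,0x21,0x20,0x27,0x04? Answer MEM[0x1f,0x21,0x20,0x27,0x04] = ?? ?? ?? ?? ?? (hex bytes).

MEM[0x1f,0x21,0x20,0x27,0x04] = f4 be 3e 82 69

D0: mem[0x00..0x04] <- [3e 96 25 09 69]
D1: mem[0x21..0x27] <- [be 82 aa 8d 7b 97 3e]
D2: mem[0x09..0x0c] <- [7b 97 3e be]
D3: mem[0x17..0x1c] <- [b2 72 9c c2 7b 97]
D4: mem[0x26..0x27] <- [be 82]
D5: mem[0x1a..0x1f] <- [a3 01 e9 4c 15 f4]
query mem[0x1f]=0xf4, mem[0x21]=0xbe, mem[0x20]=0x3e, mem[0x27]=0x82, mem[0x04]=0x69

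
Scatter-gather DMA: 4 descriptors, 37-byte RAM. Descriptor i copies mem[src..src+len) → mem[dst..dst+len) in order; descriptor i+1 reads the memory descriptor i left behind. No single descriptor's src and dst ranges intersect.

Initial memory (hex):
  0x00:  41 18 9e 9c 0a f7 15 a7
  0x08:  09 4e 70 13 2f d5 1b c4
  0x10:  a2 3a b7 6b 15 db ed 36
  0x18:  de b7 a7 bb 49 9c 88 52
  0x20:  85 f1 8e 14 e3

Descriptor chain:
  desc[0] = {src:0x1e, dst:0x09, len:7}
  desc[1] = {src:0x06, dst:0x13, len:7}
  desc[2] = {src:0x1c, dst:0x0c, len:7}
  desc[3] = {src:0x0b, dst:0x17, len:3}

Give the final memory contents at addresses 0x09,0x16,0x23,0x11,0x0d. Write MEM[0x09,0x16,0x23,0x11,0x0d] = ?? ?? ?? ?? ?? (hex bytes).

MEM[0x09,0x16,0x23,0x11,0x0d] = 88 88 14 f1 9c

#0 dst[0x09+7] := {0x88,0x52,0x85,0xf1,0x8e,0x14,0xe3}
#1 dst[0x13+7] := {0x15,0xa7,0x09,0x88,0x52,0x85,0xf1}
#2 dst[0x0c+7] := {0x49,0x9c,0x88,0x52,0x85,0xf1,0x8e}
#3 dst[0x17+3] := {0x85,0x49,0x9c}
query mem[0x09]=0x88, mem[0x16]=0x88, mem[0x23]=0x14, mem[0x11]=0xf1, mem[0x0d]=0x9c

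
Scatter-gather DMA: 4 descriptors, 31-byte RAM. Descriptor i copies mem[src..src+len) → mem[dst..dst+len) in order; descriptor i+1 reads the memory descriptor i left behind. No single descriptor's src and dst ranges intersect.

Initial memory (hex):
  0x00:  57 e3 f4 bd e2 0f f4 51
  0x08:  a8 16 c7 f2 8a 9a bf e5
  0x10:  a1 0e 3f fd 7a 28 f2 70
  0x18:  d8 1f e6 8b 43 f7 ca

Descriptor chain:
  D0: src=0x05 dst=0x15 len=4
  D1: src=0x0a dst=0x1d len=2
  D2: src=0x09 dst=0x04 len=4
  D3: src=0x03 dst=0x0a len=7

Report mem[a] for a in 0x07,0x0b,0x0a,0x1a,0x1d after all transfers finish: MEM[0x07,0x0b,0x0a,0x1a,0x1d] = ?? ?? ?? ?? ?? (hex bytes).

MEM[0x07,0x0b,0x0a,0x1a,0x1d] = 8a 16 bd e6 c7

D0: mem[0x15..0x18] <- [0f f4 51 a8]
D1: mem[0x1d..0x1e] <- [c7 f2]
D2: mem[0x04..0x07] <- [16 c7 f2 8a]
D3: mem[0x0a..0x10] <- [bd 16 c7 f2 8a a8 16]
query mem[0x07]=0x8a, mem[0x0b]=0x16, mem[0x0a]=0xbd, mem[0x1a]=0xe6, mem[0x1d]=0xc7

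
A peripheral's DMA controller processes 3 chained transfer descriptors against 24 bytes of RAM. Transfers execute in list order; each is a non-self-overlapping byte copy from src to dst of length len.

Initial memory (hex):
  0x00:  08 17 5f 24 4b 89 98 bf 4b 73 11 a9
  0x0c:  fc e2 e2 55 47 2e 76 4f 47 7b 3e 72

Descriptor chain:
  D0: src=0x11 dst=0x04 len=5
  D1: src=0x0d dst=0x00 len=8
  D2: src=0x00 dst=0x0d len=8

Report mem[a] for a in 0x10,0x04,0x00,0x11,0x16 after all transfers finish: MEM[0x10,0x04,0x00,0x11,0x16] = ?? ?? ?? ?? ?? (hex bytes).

MEM[0x10,0x04,0x00,0x11,0x16] = 47 2e e2 2e 3e

#0 dst[0x04+5] := {0x2e,0x76,0x4f,0x47,0x7b}
#1 dst[0x00+8] := {0xe2,0xe2,0x55,0x47,0x2e,0x76,0x4f,0x47}
#2 dst[0x0d+8] := {0xe2,0xe2,0x55,0x47,0x2e,0x76,0x4f,0x47}
query mem[0x10]=0x47, mem[0x04]=0x2e, mem[0x00]=0xe2, mem[0x11]=0x2e, mem[0x16]=0x3e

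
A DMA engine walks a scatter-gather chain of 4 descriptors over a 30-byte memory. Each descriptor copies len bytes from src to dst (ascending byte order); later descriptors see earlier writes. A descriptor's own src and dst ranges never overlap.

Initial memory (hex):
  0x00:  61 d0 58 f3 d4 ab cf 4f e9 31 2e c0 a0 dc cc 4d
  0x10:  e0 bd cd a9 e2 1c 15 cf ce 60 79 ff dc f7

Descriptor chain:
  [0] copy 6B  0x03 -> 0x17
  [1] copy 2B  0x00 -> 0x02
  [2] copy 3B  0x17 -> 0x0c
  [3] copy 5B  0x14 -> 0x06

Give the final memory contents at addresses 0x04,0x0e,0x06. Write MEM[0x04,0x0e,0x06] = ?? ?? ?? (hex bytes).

MEM[0x04,0x0e,0x06] = d4 ab e2

[0] 0x03->0x17 len=6 : f3 d4 ab cf 4f e9
[1] 0x00->0x02 len=2 : 61 d0
[2] 0x17->0x0c len=3 : f3 d4 ab
[3] 0x14->0x06 len=5 : e2 1c 15 f3 d4
query mem[0x04]=0xd4, mem[0x0e]=0xab, mem[0x06]=0xe2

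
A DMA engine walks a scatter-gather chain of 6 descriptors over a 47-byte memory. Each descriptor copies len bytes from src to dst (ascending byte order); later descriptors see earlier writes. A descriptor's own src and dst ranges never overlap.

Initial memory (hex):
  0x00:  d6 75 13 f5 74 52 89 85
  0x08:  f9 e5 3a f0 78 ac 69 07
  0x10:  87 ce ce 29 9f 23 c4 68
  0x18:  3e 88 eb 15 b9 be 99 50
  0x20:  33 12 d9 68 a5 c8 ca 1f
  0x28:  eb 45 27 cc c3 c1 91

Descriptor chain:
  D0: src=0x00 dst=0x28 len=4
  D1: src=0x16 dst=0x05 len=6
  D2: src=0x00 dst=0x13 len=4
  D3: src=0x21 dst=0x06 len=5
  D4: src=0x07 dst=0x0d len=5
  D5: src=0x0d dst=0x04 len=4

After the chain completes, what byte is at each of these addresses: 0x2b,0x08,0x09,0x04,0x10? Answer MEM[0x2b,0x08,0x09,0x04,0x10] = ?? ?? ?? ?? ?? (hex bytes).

MEM[0x2b,0x08,0x09,0x04,0x10] = f5 68 a5 d9 c8

D0: mem[0x28..0x2b] <- [d6 75 13 f5]
D1: mem[0x05..0x0a] <- [c4 68 3e 88 eb 15]
D2: mem[0x13..0x16] <- [d6 75 13 f5]
D3: mem[0x06..0x0a] <- [12 d9 68 a5 c8]
D4: mem[0x0d..0x11] <- [d9 68 a5 c8 f0]
D5: mem[0x04..0x07] <- [d9 68 a5 c8]
query mem[0x2b]=0xf5, mem[0x08]=0x68, mem[0x09]=0xa5, mem[0x04]=0xd9, mem[0x10]=0xc8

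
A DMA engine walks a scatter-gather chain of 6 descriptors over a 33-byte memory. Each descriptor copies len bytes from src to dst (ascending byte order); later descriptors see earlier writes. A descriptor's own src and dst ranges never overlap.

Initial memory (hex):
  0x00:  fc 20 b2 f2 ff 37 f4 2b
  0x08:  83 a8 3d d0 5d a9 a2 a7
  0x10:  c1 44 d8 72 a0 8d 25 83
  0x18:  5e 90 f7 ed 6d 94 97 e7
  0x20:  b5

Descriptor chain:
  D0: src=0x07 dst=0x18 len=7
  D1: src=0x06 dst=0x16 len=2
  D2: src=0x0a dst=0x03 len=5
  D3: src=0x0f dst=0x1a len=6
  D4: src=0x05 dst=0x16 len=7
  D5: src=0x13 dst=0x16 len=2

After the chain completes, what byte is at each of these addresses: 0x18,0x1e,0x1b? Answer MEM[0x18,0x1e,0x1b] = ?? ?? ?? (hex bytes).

#0 dst[0x18+7] := {0x2b,0x83,0xa8,0x3d,0xd0,0x5d,0xa9}
#1 dst[0x16+2] := {0xf4,0x2b}
#2 dst[0x03+5] := {0x3d,0xd0,0x5d,0xa9,0xa2}
#3 dst[0x1a+6] := {0xa7,0xc1,0x44,0xd8,0x72,0xa0}
#4 dst[0x16+7] := {0x5d,0xa9,0xa2,0x83,0xa8,0x3d,0xd0}
#5 dst[0x16+2] := {0x72,0xa0}
query mem[0x18]=0xa2, mem[0x1e]=0x72, mem[0x1b]=0x3d

MEM[0x18,0x1e,0x1b] = a2 72 3d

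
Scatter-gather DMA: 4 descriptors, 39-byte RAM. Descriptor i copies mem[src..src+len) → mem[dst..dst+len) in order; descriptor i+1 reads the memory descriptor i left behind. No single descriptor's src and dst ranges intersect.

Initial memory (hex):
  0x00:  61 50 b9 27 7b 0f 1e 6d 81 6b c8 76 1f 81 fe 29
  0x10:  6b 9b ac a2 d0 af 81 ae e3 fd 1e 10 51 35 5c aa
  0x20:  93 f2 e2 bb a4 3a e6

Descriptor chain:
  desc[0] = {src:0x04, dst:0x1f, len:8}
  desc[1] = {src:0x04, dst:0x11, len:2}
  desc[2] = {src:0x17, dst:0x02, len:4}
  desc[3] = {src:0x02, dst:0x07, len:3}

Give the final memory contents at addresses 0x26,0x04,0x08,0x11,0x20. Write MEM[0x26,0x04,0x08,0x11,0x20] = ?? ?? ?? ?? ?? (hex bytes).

#0 dst[0x1f+8] := {0x7b,0x0f,0x1e,0x6d,0x81,0x6b,0xc8,0x76}
#1 dst[0x11+2] := {0x7b,0x0f}
#2 dst[0x02+4] := {0xae,0xe3,0xfd,0x1e}
#3 dst[0x07+3] := {0xae,0xe3,0xfd}
query mem[0x26]=0x76, mem[0x04]=0xfd, mem[0x08]=0xe3, mem[0x11]=0x7b, mem[0x20]=0x0f

MEM[0x26,0x04,0x08,0x11,0x20] = 76 fd e3 7b 0f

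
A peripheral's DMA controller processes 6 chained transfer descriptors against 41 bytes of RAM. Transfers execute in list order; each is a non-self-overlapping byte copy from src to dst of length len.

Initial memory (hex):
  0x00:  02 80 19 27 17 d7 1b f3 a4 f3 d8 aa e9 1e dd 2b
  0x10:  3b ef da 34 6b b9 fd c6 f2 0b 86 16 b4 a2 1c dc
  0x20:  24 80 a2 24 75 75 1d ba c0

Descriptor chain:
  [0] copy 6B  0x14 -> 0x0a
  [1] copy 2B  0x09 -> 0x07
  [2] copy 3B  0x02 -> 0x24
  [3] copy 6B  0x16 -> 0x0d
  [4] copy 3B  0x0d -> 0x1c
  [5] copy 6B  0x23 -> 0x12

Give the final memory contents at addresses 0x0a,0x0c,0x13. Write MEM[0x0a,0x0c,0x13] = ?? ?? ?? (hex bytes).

  after D0: wrote 6B at 0x0a = 6bb9fdc6f20b
  after D1: wrote 2B at 0x07 = f36b
  after D2: wrote 3B at 0x24 = 192717
  after D3: wrote 6B at 0x0d = fdc6f20b8616
  after D4: wrote 3B at 0x1c = fdc6f2
  after D5: wrote 6B at 0x12 = 24192717bac0
query mem[0x0a]=0x6b, mem[0x0c]=0xfd, mem[0x13]=0x19

MEM[0x0a,0x0c,0x13] = 6b fd 19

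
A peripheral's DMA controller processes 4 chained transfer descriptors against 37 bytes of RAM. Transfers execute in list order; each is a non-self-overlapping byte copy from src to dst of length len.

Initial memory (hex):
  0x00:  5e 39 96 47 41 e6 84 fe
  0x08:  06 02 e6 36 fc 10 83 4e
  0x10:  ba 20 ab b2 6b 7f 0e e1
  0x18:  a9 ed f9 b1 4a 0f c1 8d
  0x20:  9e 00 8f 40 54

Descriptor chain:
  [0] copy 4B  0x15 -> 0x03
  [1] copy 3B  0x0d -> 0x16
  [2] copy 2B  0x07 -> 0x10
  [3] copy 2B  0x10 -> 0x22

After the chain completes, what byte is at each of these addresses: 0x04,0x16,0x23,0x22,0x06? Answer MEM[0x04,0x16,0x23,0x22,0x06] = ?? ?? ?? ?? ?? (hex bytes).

MEM[0x04,0x16,0x23,0x22,0x06] = 0e 10 06 fe a9

  after D0: wrote 4B at 0x03 = 7f0ee1a9
  after D1: wrote 3B at 0x16 = 10834e
  after D2: wrote 2B at 0x10 = fe06
  after D3: wrote 2B at 0x22 = fe06
query mem[0x04]=0x0e, mem[0x16]=0x10, mem[0x23]=0x06, mem[0x22]=0xfe, mem[0x06]=0xa9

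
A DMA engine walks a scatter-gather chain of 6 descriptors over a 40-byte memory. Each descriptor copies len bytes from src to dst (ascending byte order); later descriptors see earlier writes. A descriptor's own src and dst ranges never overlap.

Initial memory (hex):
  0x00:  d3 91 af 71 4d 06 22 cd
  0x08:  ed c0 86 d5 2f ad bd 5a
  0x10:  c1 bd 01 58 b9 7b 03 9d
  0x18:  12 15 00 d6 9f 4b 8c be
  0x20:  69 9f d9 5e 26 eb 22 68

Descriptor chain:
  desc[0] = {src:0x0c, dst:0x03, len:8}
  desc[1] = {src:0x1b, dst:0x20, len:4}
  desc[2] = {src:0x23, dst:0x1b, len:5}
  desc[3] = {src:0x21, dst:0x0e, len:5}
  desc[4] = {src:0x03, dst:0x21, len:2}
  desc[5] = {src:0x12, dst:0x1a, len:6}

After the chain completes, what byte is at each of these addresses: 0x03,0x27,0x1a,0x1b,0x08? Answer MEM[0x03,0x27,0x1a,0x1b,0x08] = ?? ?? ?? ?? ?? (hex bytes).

D0: mem[0x03..0x0a] <- [2f ad bd 5a c1 bd 01 58]
D1: mem[0x20..0x23] <- [d6 9f 4b 8c]
D2: mem[0x1b..0x1f] <- [8c 26 eb 22 68]
D3: mem[0x0e..0x12] <- [9f 4b 8c 26 eb]
D4: mem[0x21..0x22] <- [2f ad]
D5: mem[0x1a..0x1f] <- [eb 58 b9 7b 03 9d]
query mem[0x03]=0x2f, mem[0x27]=0x68, mem[0x1a]=0xeb, mem[0x1b]=0x58, mem[0x08]=0xbd

MEM[0x03,0x27,0x1a,0x1b,0x08] = 2f 68 eb 58 bd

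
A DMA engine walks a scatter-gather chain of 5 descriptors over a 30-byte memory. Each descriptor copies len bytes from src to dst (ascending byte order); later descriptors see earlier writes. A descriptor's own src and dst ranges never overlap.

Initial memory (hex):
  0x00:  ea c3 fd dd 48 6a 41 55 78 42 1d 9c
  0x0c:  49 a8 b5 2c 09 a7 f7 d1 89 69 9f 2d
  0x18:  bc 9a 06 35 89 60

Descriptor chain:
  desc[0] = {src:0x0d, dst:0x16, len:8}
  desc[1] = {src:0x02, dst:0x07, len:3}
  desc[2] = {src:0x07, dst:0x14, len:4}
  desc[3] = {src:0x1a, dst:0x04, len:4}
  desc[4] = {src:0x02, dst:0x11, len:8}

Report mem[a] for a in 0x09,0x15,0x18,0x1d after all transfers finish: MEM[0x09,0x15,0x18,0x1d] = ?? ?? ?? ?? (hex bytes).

MEM[0x09,0x15,0x18,0x1d] = 48 d1 48 89

#0 dst[0x16+8] := {0xa8,0xb5,0x2c,0x09,0xa7,0xf7,0xd1,0x89}
#1 dst[0x07+3] := {0xfd,0xdd,0x48}
#2 dst[0x14+4] := {0xfd,0xdd,0x48,0x1d}
#3 dst[0x04+4] := {0xa7,0xf7,0xd1,0x89}
#4 dst[0x11+8] := {0xfd,0xdd,0xa7,0xf7,0xd1,0x89,0xdd,0x48}
query mem[0x09]=0x48, mem[0x15]=0xd1, mem[0x18]=0x48, mem[0x1d]=0x89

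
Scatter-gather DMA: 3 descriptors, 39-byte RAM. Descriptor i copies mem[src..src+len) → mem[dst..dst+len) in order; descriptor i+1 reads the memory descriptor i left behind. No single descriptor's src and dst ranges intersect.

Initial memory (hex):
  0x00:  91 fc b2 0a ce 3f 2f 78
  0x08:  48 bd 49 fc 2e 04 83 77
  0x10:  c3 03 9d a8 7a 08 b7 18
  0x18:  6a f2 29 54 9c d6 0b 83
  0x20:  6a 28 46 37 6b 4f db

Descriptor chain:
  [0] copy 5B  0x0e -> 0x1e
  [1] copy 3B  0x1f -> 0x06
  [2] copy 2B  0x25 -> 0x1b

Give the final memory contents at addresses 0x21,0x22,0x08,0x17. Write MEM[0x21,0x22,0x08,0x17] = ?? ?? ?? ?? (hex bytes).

MEM[0x21,0x22,0x08,0x17] = 03 9d 03 18

D0: mem[0x1e..0x22] <- [83 77 c3 03 9d]
D1: mem[0x06..0x08] <- [77 c3 03]
D2: mem[0x1b..0x1c] <- [4f db]
query mem[0x21]=0x03, mem[0x22]=0x9d, mem[0x08]=0x03, mem[0x17]=0x18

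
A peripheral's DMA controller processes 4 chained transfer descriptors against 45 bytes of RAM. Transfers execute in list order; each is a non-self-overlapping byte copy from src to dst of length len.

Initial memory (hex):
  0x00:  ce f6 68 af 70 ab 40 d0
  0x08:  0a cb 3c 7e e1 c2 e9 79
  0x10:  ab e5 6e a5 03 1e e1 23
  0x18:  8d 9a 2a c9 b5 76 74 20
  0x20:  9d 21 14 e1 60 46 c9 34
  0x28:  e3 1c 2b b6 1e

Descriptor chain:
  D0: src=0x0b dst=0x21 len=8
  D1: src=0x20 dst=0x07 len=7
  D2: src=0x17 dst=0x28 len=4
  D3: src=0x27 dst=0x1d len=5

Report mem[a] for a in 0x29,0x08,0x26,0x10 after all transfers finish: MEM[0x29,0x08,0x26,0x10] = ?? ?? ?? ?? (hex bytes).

D0: mem[0x21..0x28] <- [7e e1 c2 e9 79 ab e5 6e]
D1: mem[0x07..0x0d] <- [9d 7e e1 c2 e9 79 ab]
D2: mem[0x28..0x2b] <- [23 8d 9a 2a]
D3: mem[0x1d..0x21] <- [e5 23 8d 9a 2a]
query mem[0x29]=0x8d, mem[0x08]=0x7e, mem[0x26]=0xab, mem[0x10]=0xab

MEM[0x29,0x08,0x26,0x10] = 8d 7e ab ab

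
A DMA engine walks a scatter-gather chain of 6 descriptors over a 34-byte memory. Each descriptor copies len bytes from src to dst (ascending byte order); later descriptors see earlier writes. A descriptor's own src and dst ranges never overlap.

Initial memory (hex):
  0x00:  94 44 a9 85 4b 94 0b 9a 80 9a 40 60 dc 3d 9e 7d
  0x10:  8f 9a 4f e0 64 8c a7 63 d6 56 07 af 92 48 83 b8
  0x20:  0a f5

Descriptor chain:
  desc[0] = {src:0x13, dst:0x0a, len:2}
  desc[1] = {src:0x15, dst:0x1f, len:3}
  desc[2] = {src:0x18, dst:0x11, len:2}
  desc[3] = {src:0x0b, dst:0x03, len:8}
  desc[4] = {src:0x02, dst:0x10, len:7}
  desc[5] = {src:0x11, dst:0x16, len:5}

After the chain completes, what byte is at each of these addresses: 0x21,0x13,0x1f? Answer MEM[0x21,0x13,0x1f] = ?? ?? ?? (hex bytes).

MEM[0x21,0x13,0x1f] = 63 3d 8c

D0: mem[0x0a..0x0b] <- [e0 64]
D1: mem[0x1f..0x21] <- [8c a7 63]
D2: mem[0x11..0x12] <- [d6 56]
D3: mem[0x03..0x0a] <- [64 dc 3d 9e 7d 8f d6 56]
D4: mem[0x10..0x16] <- [a9 64 dc 3d 9e 7d 8f]
D5: mem[0x16..0x1a] <- [64 dc 3d 9e 7d]
query mem[0x21]=0x63, mem[0x13]=0x3d, mem[0x1f]=0x8c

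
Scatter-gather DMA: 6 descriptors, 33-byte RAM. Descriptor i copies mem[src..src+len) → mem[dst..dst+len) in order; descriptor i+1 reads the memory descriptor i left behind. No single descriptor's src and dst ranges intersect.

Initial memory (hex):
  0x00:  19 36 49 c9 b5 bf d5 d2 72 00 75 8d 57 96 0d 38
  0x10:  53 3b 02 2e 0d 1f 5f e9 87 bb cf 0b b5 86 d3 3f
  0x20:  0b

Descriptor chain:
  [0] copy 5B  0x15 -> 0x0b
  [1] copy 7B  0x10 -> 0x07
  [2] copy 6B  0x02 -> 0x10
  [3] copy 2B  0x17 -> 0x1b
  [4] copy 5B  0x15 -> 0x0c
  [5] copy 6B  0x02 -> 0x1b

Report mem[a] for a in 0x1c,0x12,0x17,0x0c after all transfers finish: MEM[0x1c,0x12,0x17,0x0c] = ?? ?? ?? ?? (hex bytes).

MEM[0x1c,0x12,0x17,0x0c] = c9 b5 e9 53

#0 dst[0x0b+5] := {0x1f,0x5f,0xe9,0x87,0xbb}
#1 dst[0x07+7] := {0x53,0x3b,0x02,0x2e,0x0d,0x1f,0x5f}
#2 dst[0x10+6] := {0x49,0xc9,0xb5,0xbf,0xd5,0x53}
#3 dst[0x1b+2] := {0xe9,0x87}
#4 dst[0x0c+5] := {0x53,0x5f,0xe9,0x87,0xbb}
#5 dst[0x1b+6] := {0x49,0xc9,0xb5,0xbf,0xd5,0x53}
query mem[0x1c]=0xc9, mem[0x12]=0xb5, mem[0x17]=0xe9, mem[0x0c]=0x53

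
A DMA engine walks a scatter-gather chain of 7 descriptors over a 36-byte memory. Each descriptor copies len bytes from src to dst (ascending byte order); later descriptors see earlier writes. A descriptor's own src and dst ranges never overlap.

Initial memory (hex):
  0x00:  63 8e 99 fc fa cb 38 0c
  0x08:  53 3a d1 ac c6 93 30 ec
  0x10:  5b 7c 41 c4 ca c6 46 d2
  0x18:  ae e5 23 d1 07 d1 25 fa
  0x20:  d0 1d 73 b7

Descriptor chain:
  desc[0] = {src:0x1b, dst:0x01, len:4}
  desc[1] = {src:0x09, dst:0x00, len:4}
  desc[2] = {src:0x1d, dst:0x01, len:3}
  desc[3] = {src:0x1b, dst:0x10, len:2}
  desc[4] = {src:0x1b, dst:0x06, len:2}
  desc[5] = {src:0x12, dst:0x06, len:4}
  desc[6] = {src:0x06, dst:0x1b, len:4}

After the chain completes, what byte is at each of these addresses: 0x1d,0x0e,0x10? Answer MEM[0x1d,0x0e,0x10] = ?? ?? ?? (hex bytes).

MEM[0x1d,0x0e,0x10] = ca 30 d1

#0 dst[0x01+4] := {0xd1,0x07,0xd1,0x25}
#1 dst[0x00+4] := {0x3a,0xd1,0xac,0xc6}
#2 dst[0x01+3] := {0xd1,0x25,0xfa}
#3 dst[0x10+2] := {0xd1,0x07}
#4 dst[0x06+2] := {0xd1,0x07}
#5 dst[0x06+4] := {0x41,0xc4,0xca,0xc6}
#6 dst[0x1b+4] := {0x41,0xc4,0xca,0xc6}
query mem[0x1d]=0xca, mem[0x0e]=0x30, mem[0x10]=0xd1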